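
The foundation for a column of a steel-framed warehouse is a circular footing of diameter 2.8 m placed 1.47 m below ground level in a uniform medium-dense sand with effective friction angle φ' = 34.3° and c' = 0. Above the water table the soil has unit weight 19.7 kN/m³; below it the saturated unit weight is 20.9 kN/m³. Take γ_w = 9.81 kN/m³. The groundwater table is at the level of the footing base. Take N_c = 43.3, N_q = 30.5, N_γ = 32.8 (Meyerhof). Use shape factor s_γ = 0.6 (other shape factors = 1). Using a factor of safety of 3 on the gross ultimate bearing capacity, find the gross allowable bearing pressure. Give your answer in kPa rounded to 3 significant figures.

q_all ≈ 396 kPa

q = γ·D_f = 19.7 × 1.47 = 28.959 kPa.
For the ½γBN_γ term take γ' = 20.9 − 9.81 = 11.09 kN/m³ (soil below base is submerged).
q·N_q = 28.959 × 30.5 = 883.25 kPa
0.5·γ·B·N_γ·s_γ = 0.5 × 11.09 × 2.8 × 32.8 × 0.6 = 305.55 kPa
q_ult = 883.25 + 305.55 = 1188.8 kPa.
q_all = 1188.8 / 3 = 396.27 kPa.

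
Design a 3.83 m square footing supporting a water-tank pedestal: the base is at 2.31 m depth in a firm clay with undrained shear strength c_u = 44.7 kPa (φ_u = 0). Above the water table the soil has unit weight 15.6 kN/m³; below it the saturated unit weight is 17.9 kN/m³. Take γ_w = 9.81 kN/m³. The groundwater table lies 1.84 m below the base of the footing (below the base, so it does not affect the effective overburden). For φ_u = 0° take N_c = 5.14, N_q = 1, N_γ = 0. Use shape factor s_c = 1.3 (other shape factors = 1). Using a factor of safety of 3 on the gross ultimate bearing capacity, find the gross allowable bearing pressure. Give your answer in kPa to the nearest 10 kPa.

q = γ·D_f = 15.6 × 2.31 = 36.036 kPa.
c·N_c·s_c = 44.7 × 5.14 × 1.3 = 298.69 kPa
q·N_q = 36.036 × 1 = 36.036 kPa
q_ult = 298.69 + 36.036 = 334.72 kPa.
q_all = 334.72 / 3 = 111.57 kPa.

q_all ≈ 110 kPa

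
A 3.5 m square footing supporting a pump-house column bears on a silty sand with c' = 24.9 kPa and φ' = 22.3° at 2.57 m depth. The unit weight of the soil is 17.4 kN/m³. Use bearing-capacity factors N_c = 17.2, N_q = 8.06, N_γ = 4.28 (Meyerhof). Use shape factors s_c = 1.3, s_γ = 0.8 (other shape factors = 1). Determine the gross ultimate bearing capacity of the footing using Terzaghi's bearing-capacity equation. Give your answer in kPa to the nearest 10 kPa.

q_ult ≈ 1020 kPa

q = γ·D_f = 17.4 × 2.57 = 44.718 kPa.
c·N_c·s_c = 24.9 × 17.2 × 1.3 = 556.76 kPa
q·N_q = 44.718 × 8.06 = 360.43 kPa
0.5·γ·B·N_γ·s_γ = 0.5 × 17.4 × 3.5 × 4.28 × 0.8 = 104.26 kPa
q_ult = 556.76 + 360.43 + 104.26 = 1021.5 kPa.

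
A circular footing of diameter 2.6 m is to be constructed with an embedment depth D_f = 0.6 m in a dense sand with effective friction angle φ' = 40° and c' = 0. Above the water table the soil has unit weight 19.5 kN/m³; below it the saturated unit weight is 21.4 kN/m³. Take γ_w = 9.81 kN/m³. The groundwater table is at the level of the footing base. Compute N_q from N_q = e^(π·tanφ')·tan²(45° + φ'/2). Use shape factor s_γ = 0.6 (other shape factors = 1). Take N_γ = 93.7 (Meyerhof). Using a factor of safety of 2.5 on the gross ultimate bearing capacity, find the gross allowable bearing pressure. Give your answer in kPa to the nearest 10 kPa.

q_all ≈ 640 kPa

N_q = e^(π·tan40°)·tan²(65°) = 64.2.
Overburden at base level: q = 19.5 × 0.6 = 11.7 kPa.
Below the base the soil is submerged, so the ½γBN_γ term uses γ' = 21.4 − 9.81 = 11.59 kN/m³.
Surcharge term q·N_q = 11.7 × 64.195 = 751.08 kPa; self-weight term 0.5·γ·B·N_γ·s_γ = 0.5 × 11.59 × 2.6 × 93.7 × 0.6 = 847.07 kPa.
q_ult = 751.08 + 847.07 = 1598.2 kPa.
q_all = 1598.2 / 2.5 = 639.26 kPa.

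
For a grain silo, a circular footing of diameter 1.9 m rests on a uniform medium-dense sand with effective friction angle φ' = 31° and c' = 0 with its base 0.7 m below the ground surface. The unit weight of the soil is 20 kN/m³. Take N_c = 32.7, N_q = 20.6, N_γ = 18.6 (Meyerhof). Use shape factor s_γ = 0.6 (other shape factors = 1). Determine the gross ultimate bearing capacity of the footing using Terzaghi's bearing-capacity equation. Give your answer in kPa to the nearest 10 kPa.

Overburden at base level: q = 20 × 0.7 = 14 kPa.
Surcharge term q·N_q = 14 × 20.6 = 288.4 kPa; self-weight term 0.5·γ·B·N_γ·s_γ = 0.5 × 20 × 1.9 × 18.6 × 0.6 = 212.04 kPa.
q_ult = 288.4 + 212.04 = 500.44 kPa.

q_ult ≈ 500 kPa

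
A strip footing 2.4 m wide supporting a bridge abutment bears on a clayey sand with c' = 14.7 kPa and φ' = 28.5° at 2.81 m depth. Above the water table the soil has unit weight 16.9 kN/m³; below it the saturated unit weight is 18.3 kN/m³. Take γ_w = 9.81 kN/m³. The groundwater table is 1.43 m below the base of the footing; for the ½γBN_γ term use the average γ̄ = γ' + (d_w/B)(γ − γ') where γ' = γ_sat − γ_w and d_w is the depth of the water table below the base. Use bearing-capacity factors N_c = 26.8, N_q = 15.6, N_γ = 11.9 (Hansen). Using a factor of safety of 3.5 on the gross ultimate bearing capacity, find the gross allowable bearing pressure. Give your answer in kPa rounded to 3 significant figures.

q_all ≈ 379 kPa

Effective surcharge at the founding depth q = γ·D_f = 16.9 × 2.81 = 47.489 kPa.
With d_w = 1.43 m < B, γ̄ = 8.49 + (1.43/2.4) × (16.9 − 8.49) = 13.501 kN/m³.
q_ult = c·N_c + q·N_q + 0.5·γ·B·N_γ
     = 14.7 × 26.8 + 47.489 × 15.6 + 0.5 × 13.501 × 2.4 × 11.9
     = 393.96 + 740.83 + 192.79 = 1327.6 kPa.
q_all = 1327.6 / 3.5 = 379.31 kPa.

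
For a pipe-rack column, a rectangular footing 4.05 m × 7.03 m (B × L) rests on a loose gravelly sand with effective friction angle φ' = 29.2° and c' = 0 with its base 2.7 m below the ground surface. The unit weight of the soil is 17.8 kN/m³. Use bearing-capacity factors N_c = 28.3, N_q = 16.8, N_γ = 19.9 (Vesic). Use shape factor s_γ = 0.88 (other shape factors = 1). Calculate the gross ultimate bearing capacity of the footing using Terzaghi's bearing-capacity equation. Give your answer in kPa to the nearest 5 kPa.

q = γ·D_f = 17.8 × 2.7 = 48.06 kPa.
q·N_q = 48.06 × 16.8 = 807.41 kPa
0.5·γ·B·N_γ·s_γ = 0.5 × 17.8 × 4.05 × 19.9 × 0.88 = 631.22 kPa
q_ult = 807.41 + 631.22 = 1438.6 kPa.

q_ult ≈ 1440 kPa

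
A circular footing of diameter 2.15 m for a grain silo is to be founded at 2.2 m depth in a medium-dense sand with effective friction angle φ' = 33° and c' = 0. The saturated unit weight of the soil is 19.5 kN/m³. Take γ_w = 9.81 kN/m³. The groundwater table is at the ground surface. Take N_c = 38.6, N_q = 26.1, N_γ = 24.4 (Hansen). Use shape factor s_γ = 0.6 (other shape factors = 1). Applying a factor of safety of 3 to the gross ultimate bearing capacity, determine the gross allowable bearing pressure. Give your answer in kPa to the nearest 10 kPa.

q_all ≈ 240 kPa

γ' = 19.5 − 9.81 = 9.69 kN/m³ (submerged throughout). q = 9.69 × 2.2 = 21.318 kPa; the same γ' applies in the ½γBN_γ term.
q·N_q = 21.318 × 26.1 = 556.4 kPa
0.5·γ·B·N_γ·s_γ = 0.5 × 9.69 × 2.15 × 24.4 × 0.6 = 152.5 kPa
q_ult = 556.4 + 152.5 = 708.9 kPa.
q_all = q_ult / FS = 708.9 / 3 = 236.3 kPa.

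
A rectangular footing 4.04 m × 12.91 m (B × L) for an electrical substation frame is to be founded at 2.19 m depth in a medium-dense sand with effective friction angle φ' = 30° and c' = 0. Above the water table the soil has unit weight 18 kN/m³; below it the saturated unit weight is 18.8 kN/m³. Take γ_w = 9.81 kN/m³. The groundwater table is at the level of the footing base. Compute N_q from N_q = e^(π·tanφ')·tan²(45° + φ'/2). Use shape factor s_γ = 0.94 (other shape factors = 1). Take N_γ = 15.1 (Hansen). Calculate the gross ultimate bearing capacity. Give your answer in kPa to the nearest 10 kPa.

q_ult ≈ 980 kPa

tan30° = 0.5774, so N_q = e^(π×0.5774)·tan²(60°) = 6.134 × 3.0 = 18.4.
q = γ·D_f = 18 × 2.19 = 39.42 kPa.
For the ½γBN_γ term take γ' = 18.8 − 9.81 = 8.99 kN/m³ (soil below base is submerged).
q·N_q = 39.42 × 18.401 = 725.37 kPa
0.5·γ·B·N_γ·s_γ = 0.5 × 8.99 × 4.04 × 15.1 × 0.94 = 257.76 kPa
q_ult = 725.37 + 257.76 = 983.13 kPa.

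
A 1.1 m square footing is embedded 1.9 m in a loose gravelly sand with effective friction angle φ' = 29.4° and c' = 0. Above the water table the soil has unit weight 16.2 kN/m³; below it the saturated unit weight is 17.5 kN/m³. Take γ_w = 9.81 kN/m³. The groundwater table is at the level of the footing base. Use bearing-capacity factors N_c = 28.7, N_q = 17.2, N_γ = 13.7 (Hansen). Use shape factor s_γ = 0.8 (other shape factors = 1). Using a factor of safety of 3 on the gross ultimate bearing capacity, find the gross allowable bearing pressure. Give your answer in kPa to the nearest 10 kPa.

Effective surcharge at the founding depth q = γ·D_f = 16.2 × 1.9 = 30.78 kPa.
The water table coincides with the base, so in the self-weight term γ → γ' = 7.69 kN/m³.
q_ult = q·N_q + 0.5·γ·B·N_γ·s_γ
     = 30.78 × 17.2 + 0.5 × 7.69 × 1.1 × 13.7 × 0.8
     = 529.42 + 46.355 = 575.77 kPa.
q_all = 575.77 / 3 = 191.92 kPa.

q_all ≈ 190 kPa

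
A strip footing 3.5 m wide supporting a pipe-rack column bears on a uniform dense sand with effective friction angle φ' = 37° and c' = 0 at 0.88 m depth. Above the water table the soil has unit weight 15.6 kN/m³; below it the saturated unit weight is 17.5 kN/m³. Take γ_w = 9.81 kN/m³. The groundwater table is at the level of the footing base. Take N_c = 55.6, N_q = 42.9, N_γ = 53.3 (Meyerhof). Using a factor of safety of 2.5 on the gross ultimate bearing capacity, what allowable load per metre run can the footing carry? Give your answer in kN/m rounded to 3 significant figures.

Overburden at base level: q = 15.6 × 0.88 = 13.728 kPa.
Below the base the soil is submerged, so the ½γBN_γ term uses γ' = 17.5 − 9.81 = 7.69 kN/m³.
Surcharge term q·N_q = 13.728 × 42.9 = 588.93 kPa; self-weight term 0.5·γ·B·N_γ = 0.5 × 7.69 × 3.5 × 53.3 = 717.28 kPa.
q_ult = 588.93 + 717.28 = 1306.2 kPa.
Gross allowable pressure q_all = 1306.2 / 2.5 = 522.49 kPa.
Allowable wall load = q_all × B = 522.49 × 3.5 = 1828.7 kN per metre run.

≈ 1830 kN/m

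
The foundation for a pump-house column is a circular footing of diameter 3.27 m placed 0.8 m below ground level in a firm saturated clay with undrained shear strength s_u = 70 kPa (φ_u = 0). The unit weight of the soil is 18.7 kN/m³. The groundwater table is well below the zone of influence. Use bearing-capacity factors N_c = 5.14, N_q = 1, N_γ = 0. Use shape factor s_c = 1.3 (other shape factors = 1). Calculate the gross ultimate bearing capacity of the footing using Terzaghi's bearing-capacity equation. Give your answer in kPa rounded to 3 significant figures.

q = γ·D_f = 18.7 × 0.8 = 14.96 kPa.
c·N_c·s_c = 70 × 5.14 × 1.3 = 467.74 kPa
q·N_q = 14.96 × 1 = 14.96 kPa
q_ult = 467.74 + 14.96 = 482.7 kPa.

q_ult ≈ 483 kPa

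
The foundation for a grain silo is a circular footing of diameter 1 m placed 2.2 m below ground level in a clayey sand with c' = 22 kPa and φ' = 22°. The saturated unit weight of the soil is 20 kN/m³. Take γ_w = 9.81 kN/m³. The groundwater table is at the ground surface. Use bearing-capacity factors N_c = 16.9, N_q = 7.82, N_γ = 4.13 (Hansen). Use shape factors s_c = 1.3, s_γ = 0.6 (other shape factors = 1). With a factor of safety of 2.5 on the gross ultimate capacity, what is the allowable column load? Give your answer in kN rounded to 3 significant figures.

γ' = 20 − 9.81 = 10.19 kN/m³ (submerged throughout). q = 10.19 × 2.2 = 22.418 kPa; the same γ' applies in the ½γBN_γ term.
c·N_c·s_c = 22 × 16.9 × 1.3 = 483.34 kPa
q·N_q = 22.418 × 7.82 = 175.31 kPa
0.5·γ·B·N_γ·s_γ = 0.5 × 10.19 × 1 × 4.13 × 0.6 = 12.625 kPa
q_ult = 483.34 + 175.31 + 12.625 = 671.27 kPa.
Gross allowable pressure q_all = 671.27 / 2.5 = 268.51 kPa.
Footing area = 0.7854 m², so allowable column load = 268.51 × 0.7854 = 210.89 kN.

P_all ≈ 211 kN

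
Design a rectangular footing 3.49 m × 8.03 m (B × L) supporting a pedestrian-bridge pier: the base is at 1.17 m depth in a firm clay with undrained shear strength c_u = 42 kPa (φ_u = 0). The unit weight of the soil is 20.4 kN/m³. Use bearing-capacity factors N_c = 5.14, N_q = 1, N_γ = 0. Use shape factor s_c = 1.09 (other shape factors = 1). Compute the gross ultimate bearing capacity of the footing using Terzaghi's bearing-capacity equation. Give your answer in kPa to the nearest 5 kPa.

q_ult ≈ 260 kPa

q = γ·D_f = 20.4 × 1.17 = 23.868 kPa.
c·N_c·s_c = 42 × 5.14 × 1.09 = 235.31 kPa
q·N_q = 23.868 × 1 = 23.868 kPa
q_ult = 235.31 + 23.868 = 259.18 kPa.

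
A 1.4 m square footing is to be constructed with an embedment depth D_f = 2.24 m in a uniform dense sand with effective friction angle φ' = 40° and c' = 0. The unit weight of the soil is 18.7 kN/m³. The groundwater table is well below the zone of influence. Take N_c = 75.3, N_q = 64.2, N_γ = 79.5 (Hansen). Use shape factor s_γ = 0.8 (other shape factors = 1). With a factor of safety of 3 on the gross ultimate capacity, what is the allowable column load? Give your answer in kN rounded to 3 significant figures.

Overburden at base level: q = 18.7 × 2.24 = 41.888 kPa.
Surcharge term q·N_q = 41.888 × 64.2 = 2689.2 kPa; self-weight term 0.5·γ·B·N_γ·s_γ = 0.5 × 18.7 × 1.4 × 79.5 × 0.8 = 832.52 kPa.
q_ult = 2689.2 + 832.52 = 3521.7 kPa.
Gross allowable pressure q_all = 3521.7 / 3 = 1173.9 kPa.
Footing area = 1.96 m², so allowable column load = 1173.9 × 1.96 = 2300.9 kN.

P_all ≈ 2300 kN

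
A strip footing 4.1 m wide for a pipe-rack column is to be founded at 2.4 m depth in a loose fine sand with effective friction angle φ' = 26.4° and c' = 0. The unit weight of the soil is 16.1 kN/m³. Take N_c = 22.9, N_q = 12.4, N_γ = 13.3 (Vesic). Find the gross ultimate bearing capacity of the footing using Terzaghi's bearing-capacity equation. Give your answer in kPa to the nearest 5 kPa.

q = γ·D_f = 16.1 × 2.4 = 38.64 kPa.
q·N_q = 38.64 × 12.4 = 479.14 kPa
0.5·γ·B·N_γ = 0.5 × 16.1 × 4.1 × 13.3 = 438.97 kPa
q_ult = 479.14 + 438.97 = 918.1 kPa.

q_ult ≈ 920 kPa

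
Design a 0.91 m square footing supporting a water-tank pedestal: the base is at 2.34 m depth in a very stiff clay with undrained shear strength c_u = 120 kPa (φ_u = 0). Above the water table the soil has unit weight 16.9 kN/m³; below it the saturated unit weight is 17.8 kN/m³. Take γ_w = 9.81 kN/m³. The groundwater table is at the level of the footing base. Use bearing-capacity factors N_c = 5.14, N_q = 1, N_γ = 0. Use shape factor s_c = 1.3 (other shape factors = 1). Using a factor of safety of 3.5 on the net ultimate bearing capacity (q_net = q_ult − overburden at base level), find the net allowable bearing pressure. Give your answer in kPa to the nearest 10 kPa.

Overburden at base level: q = 16.9 × 2.34 = 39.546 kPa.
Cohesion term c·N_c·s_c = 120 × 5.14 × 1.3 = 801.84 kPa; surcharge term q·N_q = 39.546 × 1 = 39.546 kPa.
q_ult = 801.84 + 39.546 = 841.39 kPa.
q_net = 841.39 − 39.546 = 801.84 kPa.
q_all(net) = 801.84 / 3.5 = 229.1 kPa.

q_all(net) ≈ 230 kPa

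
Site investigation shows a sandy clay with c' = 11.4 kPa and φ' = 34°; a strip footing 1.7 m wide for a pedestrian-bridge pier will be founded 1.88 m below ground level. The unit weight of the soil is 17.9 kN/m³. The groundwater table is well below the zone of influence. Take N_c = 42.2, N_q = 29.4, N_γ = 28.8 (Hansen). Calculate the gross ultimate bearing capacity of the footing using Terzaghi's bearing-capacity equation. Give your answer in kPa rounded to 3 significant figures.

q_ult ≈ 1910 kPa

q = γ·D_f = 17.9 × 1.88 = 33.652 kPa.
c·N_c = 11.4 × 42.2 = 481.08 kPa
q·N_q = 33.652 × 29.4 = 989.37 kPa
0.5·γ·B·N_γ = 0.5 × 17.9 × 1.7 × 28.8 = 438.19 kPa
q_ult = 481.08 + 989.37 + 438.19 = 1908.6 kPa.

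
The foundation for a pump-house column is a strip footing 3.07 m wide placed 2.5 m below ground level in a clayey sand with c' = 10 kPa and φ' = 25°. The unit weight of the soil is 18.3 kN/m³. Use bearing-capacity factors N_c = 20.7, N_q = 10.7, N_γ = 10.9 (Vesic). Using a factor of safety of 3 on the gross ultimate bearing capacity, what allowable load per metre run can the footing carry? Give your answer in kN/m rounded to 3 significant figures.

≈ 1030 kN/m

Effective surcharge at the founding depth q = γ·D_f = 18.3 × 2.5 = 45.75 kPa.
q_ult = c·N_c + q·N_q + 0.5·γ·B·N_γ
     = 10 × 20.7 + 45.75 × 10.7 + 0.5 × 18.3 × 3.07 × 10.9
     = 207 + 489.52 + 306.19 = 1002.7 kPa.
Gross allowable pressure q_all = 1002.7 / 3 = 334.24 kPa.
Allowable wall load = q_all × B = 334.24 × 3.07 = 1026.1 kN per metre run.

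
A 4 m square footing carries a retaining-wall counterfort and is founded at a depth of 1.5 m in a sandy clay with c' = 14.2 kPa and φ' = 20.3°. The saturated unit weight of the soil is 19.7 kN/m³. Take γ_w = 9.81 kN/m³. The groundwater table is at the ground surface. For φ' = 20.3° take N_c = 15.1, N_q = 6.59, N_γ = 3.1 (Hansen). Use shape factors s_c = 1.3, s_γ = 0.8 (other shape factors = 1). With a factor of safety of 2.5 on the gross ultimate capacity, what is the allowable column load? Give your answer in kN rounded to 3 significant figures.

P_all ≈ 2720 kN

γ' = 19.7 − 9.81 = 9.89 kN/m³ (submerged throughout). q = 9.89 × 1.5 = 14.835 kPa; the same γ' applies in the ½γBN_γ term.
c·N_c·s_c = 14.2 × 15.1 × 1.3 = 278.75 kPa
q·N_q = 14.835 × 6.59 = 97.763 kPa
0.5·γ·B·N_γ·s_γ = 0.5 × 9.89 × 4 × 3.1 × 0.8 = 49.054 kPa
q_ult = 278.75 + 97.763 + 49.054 = 425.56 kPa.
Gross allowable pressure q_all = 425.56 / 2.5 = 170.23 kPa.
Footing area = 16 m², so allowable column load = 170.23 × 16 = 2723.6 kN.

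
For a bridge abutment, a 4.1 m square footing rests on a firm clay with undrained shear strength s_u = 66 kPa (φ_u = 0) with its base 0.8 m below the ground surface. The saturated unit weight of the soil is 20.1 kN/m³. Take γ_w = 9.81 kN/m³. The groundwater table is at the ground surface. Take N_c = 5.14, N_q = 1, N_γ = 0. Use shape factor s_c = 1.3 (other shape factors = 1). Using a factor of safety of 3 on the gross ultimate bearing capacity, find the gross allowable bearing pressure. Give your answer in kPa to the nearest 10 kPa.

With the water table at the surface the whole profile is submerged: γ' = 20.1 − 9.81 = 10.29 kN/m³, so q = γ'·D_f = 8.232 kPa.
q_ult = c·N_c·s_c + q·N_q
     = 66 × 5.14 × 1.3 + 8.232 × 1
     = 441.01 + 8.232 = 449.24 kPa.
q_all = 449.24 / 3 = 149.75 kPa.

q_all ≈ 150 kPa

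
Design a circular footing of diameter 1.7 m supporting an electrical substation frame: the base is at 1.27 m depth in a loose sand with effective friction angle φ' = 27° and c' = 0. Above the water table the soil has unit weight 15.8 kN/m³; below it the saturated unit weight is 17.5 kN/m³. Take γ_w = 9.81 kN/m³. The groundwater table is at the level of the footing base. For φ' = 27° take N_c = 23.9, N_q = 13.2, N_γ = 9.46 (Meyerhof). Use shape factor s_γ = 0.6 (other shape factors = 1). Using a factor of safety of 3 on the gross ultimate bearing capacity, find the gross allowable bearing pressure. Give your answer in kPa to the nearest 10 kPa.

q_all ≈ 100 kPa

Overburden at base level: q = 15.8 × 1.27 = 20.066 kPa.
Below the base the soil is submerged, so the ½γBN_γ term uses γ' = 17.5 − 9.81 = 7.69 kN/m³.
Surcharge term q·N_q = 20.066 × 13.2 = 264.87 kPa; self-weight term 0.5·γ·B·N_γ·s_γ = 0.5 × 7.69 × 1.7 × 9.46 × 0.6 = 37.101 kPa.
q_ult = 264.87 + 37.101 = 301.97 kPa.
q_all = 301.97 / 3 = 100.66 kPa.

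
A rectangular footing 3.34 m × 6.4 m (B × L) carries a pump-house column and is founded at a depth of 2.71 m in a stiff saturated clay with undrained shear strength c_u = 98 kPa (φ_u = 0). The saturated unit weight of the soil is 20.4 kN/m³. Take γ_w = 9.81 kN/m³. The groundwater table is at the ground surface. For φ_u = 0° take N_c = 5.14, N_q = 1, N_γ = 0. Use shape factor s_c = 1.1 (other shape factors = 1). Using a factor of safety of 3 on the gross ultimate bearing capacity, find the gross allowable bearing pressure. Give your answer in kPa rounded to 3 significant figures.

q_all ≈ 194 kPa

Water table at ground surface, so effective unit weight γ' = 20.4 − 9.81 = 10.59 kN/m³ is used throughout; overburden q = 10.59 × 2.71 = 28.699 kPa.
Cohesion term c·N_c·s_c = 98 × 5.14 × 1.1 = 554.09 kPa; surcharge term q·N_q = 28.699 × 1 = 28.699 kPa.
q_ult = 554.09 + 28.699 = 582.79 kPa.
q_all = 582.79 / 3 = 194.26 kPa.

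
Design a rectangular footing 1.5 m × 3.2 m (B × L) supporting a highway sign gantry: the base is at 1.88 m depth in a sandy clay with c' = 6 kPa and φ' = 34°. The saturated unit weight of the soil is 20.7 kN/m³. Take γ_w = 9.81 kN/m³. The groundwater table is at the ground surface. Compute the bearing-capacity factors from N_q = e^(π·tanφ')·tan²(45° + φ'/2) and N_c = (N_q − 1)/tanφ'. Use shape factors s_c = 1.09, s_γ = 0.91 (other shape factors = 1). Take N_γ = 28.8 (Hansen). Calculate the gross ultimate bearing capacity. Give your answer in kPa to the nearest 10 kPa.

q_ult ≈ 1090 kPa

tan34° = 0.6745, so N_q = e^(π×0.6745)·tan²(62°) = 8.323 × 3.537 = 29.44.
N_c = (29.44 − 1)/tan34° = 42.16.
With the water table at the surface the whole profile is submerged: γ' = 20.7 − 9.81 = 10.89 kN/m³, so q = γ'·D_f = 20.473 kPa; the same γ' applies in the ½γBN_γ term.
q_ult = c·N_c·s_c + q·N_q + 0.5·γ·B·N_γ·s_γ
     = 6 × 42.164 × 1.09 + 20.473 × 29.44 + 0.5 × 10.89 × 1.5 × 28.8 × 0.91
     = 275.75 + 602.73 + 214.05 = 1092.5 kPa.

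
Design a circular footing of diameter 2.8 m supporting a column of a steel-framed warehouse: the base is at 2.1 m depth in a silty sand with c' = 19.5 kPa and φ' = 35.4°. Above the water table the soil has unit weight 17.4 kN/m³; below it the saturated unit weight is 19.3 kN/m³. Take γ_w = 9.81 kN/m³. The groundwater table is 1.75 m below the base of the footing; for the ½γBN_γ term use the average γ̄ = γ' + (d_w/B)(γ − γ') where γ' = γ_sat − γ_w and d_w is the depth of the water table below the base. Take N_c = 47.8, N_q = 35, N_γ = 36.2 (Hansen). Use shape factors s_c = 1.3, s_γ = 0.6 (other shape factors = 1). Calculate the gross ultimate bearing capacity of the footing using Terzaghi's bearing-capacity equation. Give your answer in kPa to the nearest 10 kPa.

q = γ·D_f = 17.4 × 2.1 = 36.54 kPa.
γ' = 9.49 kN/m³; averaging over the depth B below the base, γ̄ = γ' + (d_w/B)(γ − γ') = 14.434 kN/m³.
c·N_c·s_c = 19.5 × 47.8 × 1.3 = 1211.7 kPa
q·N_q = 36.54 × 35 = 1278.9 kPa
0.5·γ·B·N_γ·s_γ = 0.5 × 14.434 × 2.8 × 36.2 × 0.6 = 438.9 kPa
q_ult = 1211.7 + 1278.9 + 438.9 = 2929.5 kPa.

q_ult ≈ 2930 kPa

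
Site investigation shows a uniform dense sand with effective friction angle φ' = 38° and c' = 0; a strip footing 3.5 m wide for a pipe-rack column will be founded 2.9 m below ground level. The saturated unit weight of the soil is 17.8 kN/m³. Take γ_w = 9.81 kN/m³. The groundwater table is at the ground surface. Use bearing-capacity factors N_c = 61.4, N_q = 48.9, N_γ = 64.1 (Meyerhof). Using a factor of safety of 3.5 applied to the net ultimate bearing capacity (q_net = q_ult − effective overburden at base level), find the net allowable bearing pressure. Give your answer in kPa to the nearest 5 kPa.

q_all(net) ≈ 575 kPa

Water table at ground surface, so effective unit weight γ' = 17.8 − 9.81 = 7.99 kN/m³ is used throughout; overburden q = 7.99 × 2.9 = 23.171 kPa; the same γ' applies in the ½γBN_γ term.
Surcharge term q·N_q = 23.171 × 48.9 = 1133.1 kPa; self-weight term 0.5·γ·B·N_γ = 0.5 × 7.99 × 3.5 × 64.1 = 896.28 kPa.
q_ult = 1133.1 + 896.28 = 2029.3 kPa.
Net ultimate: q_net = 2029.3 − 23.171 = 2006.2 kPa.
q_all(net) = 2006.2 / 3.5 = 573.19 kPa.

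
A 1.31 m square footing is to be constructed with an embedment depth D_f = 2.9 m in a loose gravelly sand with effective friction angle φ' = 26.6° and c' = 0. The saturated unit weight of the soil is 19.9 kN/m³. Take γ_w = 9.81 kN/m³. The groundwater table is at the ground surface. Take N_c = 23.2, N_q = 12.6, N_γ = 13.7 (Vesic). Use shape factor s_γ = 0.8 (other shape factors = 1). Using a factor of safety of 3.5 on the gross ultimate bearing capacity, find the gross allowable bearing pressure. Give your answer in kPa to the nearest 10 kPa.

q_all ≈ 130 kPa

With the water table at the surface the whole profile is submerged: γ' = 19.9 − 9.81 = 10.09 kN/m³, so q = γ'·D_f = 29.261 kPa; the same γ' applies in the ½γBN_γ term.
q_ult = q·N_q + 0.5·γ·B·N_γ·s_γ
     = 29.261 × 12.6 + 0.5 × 10.09 × 1.31 × 13.7 × 0.8
     = 368.69 + 72.434 = 441.12 kPa.
q_all = 441.12 / 3.5 = 126.04 kPa.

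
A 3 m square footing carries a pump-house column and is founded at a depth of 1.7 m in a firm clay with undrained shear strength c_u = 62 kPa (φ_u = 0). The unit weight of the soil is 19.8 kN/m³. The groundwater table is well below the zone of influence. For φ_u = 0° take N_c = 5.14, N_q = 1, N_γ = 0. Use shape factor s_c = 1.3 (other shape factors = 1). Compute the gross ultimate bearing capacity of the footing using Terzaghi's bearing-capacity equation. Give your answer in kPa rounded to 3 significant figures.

Overburden at base level: q = 19.8 × 1.7 = 33.66 kPa.
Cohesion term c·N_c·s_c = 62 × 5.14 × 1.3 = 414.28 kPa; surcharge term q·N_q = 33.66 × 1 = 33.66 kPa.
q_ult = 414.28 + 33.66 = 447.94 kPa.

q_ult ≈ 448 kPa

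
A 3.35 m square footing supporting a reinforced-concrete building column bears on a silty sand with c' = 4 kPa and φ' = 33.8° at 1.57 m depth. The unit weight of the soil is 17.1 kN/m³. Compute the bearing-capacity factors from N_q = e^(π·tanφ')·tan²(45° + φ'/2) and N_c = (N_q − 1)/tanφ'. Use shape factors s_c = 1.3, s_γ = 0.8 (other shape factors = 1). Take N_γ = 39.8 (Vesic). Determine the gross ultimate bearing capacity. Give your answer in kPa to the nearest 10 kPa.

q_ult ≈ 1900 kPa

tan33.8° = 0.6694, so N_q = e^(π×0.6694)·tan²(61.9°) = 8.192 × 3.508 = 28.73.
N_c = (28.73 − 1)/tan33.8° = 41.43.
Effective surcharge at the founding depth q = γ·D_f = 17.1 × 1.57 = 26.847 kPa.
q_ult = c·N_c·s_c + q·N_q + 0.5·γ·B·N_γ·s_γ
     = 4 × 41.426 × 1.3 + 26.847 × 28.732 + 0.5 × 17.1 × 3.35 × 39.8 × 0.8
     = 215.41 + 771.37 + 911.98 = 1898.8 kPa.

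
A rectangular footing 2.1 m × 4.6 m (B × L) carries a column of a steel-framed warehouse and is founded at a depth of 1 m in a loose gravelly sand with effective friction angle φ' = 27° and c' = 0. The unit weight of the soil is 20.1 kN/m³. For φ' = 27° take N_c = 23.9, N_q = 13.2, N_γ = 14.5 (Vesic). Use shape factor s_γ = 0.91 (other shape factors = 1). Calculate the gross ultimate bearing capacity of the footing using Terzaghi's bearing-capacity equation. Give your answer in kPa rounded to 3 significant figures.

q_ult ≈ 544 kPa

Overburden at base level: q = 20.1 × 1 = 20.1 kPa.
Surcharge term q·N_q = 20.1 × 13.2 = 265.32 kPa; self-weight term 0.5·γ·B·N_γ·s_γ = 0.5 × 20.1 × 2.1 × 14.5 × 0.91 = 278.48 kPa.
q_ult = 265.32 + 278.48 = 543.8 kPa.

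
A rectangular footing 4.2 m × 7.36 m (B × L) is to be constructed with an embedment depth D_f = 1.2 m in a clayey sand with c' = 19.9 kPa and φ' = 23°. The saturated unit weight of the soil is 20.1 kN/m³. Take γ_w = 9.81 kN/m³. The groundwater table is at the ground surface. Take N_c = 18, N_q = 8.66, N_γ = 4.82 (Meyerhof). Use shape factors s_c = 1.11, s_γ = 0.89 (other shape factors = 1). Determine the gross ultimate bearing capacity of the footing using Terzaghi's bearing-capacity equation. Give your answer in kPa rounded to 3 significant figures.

γ' = 20.1 − 9.81 = 10.29 kN/m³ (submerged throughout). q = 10.29 × 1.2 = 12.348 kPa; the same γ' applies in the ½γBN_γ term.
c·N_c·s_c = 19.9 × 18 × 1.11 = 397.6 kPa
q·N_q = 12.348 × 8.66 = 106.93 kPa
0.5·γ·B·N_γ·s_γ = 0.5 × 10.29 × 4.2 × 4.82 × 0.89 = 92.698 kPa
q_ult = 397.6 + 106.93 + 92.698 = 597.23 kPa.

q_ult ≈ 597 kPa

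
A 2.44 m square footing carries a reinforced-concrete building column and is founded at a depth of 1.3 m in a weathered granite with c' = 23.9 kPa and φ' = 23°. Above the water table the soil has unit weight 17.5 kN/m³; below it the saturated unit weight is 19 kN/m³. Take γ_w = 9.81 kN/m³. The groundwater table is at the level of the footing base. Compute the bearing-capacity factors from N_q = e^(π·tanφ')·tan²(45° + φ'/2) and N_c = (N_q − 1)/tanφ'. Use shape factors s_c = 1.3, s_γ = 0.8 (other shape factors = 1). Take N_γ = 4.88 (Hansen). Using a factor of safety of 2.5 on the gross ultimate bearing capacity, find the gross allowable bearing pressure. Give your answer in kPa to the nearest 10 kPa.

q_all ≈ 320 kPa

N_q = e^(π·tan23°)·tan²(56.5°) = 8.66; N_c = (N_q − 1)/tanφ' = 18.05.
Overburden at base level: q = 17.5 × 1.3 = 22.75 kPa.
Below the base the soil is submerged, so the ½γBN_γ term uses γ' = 19 − 9.81 = 9.19 kN/m³.
Cohesion term c·N_c·s_c = 23.9 × 18.049 × 1.3 = 560.77 kPa; surcharge term q·N_q = 22.75 × 8.6612 = 197.04 kPa; self-weight term 0.5·γ·B·N_γ·s_γ = 0.5 × 9.19 × 2.44 × 4.88 × 0.8 = 43.771 kPa.
q_ult = 560.77 + 197.04 + 43.771 = 801.58 kPa.
q_all = 801.58 / 2.5 = 320.63 kPa.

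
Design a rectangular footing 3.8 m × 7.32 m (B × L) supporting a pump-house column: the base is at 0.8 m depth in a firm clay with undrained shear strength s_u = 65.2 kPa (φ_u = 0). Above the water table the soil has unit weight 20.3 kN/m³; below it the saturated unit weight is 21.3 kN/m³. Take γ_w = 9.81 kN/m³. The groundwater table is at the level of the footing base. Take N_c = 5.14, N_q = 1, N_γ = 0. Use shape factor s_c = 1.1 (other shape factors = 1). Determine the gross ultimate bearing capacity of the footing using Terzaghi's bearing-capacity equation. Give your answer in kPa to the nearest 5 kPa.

q_ult ≈ 385 kPa

q = γ·D_f = 20.3 × 0.8 = 16.24 kPa.
c·N_c·s_c = 65.2 × 5.14 × 1.1 = 368.64 kPa
q·N_q = 16.24 × 1 = 16.24 kPa
q_ult = 368.64 + 16.24 = 384.88 kPa.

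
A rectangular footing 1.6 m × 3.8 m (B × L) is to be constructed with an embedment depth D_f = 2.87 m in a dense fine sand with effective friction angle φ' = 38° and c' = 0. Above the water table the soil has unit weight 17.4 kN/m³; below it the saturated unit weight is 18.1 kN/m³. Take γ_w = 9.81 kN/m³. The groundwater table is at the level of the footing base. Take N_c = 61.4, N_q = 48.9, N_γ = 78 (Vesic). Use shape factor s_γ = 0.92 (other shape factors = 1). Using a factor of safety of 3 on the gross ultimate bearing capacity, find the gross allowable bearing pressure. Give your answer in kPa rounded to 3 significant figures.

Effective surcharge at the founding depth q = γ·D_f = 17.4 × 2.87 = 49.938 kPa.
The water table coincides with the base, so in the self-weight term γ → γ' = 8.29 kN/m³.
q_ult = q·N_q + 0.5·γ·B·N_γ·s_γ
     = 49.938 × 48.9 + 0.5 × 8.29 × 1.6 × 78 × 0.92
     = 2442 + 475.91 = 2917.9 kPa.
q_all = 2917.9 / 3 = 972.63 kPa.

q_all ≈ 973 kPa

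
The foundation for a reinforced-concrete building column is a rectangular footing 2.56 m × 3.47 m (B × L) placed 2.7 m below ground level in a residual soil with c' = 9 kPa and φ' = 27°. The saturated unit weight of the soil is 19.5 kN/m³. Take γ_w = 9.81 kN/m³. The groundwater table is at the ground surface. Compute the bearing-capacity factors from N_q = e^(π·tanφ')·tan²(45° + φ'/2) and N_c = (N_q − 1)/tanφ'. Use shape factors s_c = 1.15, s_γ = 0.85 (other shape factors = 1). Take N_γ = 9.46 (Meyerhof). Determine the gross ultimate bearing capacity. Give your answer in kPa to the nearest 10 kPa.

q_ult ≈ 690 kPa

tan27° = 0.5095, so N_q = e^(π×0.5095)·tan²(58.5°) = 4.957 × 2.663 = 13.2.
N_c = (13.2 − 1)/tan27° = 23.94.
γ' = 19.5 − 9.81 = 9.69 kN/m³ (submerged throughout). q = 9.69 × 2.7 = 26.163 kPa; the same γ' applies in the ½γBN_γ term.
c·N_c·s_c = 9 × 23.942 × 1.15 = 247.8 kPa
q·N_q = 26.163 × 13.199 = 345.33 kPa
0.5·γ·B·N_γ·s_γ = 0.5 × 9.69 × 2.56 × 9.46 × 0.85 = 99.734 kPa
q_ult = 247.8 + 345.33 + 99.734 = 692.86 kPa.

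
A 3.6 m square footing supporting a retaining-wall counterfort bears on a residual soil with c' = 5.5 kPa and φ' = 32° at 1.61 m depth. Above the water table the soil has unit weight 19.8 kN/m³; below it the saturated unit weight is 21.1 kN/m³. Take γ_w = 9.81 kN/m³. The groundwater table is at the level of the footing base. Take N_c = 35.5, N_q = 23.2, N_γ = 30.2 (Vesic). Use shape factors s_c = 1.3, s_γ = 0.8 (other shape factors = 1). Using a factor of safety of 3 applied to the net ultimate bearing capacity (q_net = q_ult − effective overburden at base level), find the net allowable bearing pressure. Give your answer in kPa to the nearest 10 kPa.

q_all(net) ≈ 480 kPa

q = γ·D_f = 19.8 × 1.61 = 31.878 kPa.
For the ½γBN_γ term take γ' = 21.1 − 9.81 = 11.29 kN/m³ (soil below base is submerged).
c·N_c·s_c = 5.5 × 35.5 × 1.3 = 253.83 kPa
q·N_q = 31.878 × 23.2 = 739.57 kPa
0.5·γ·B·N_γ·s_γ = 0.5 × 11.29 × 3.6 × 30.2 × 0.8 = 490.98 kPa
q_ult = 253.83 + 739.57 + 490.98 = 1484.4 kPa.
Net ultimate: q_net = 1484.4 − 31.878 = 1452.5 kPa.
q_all(net) = 1452.5 / 3 = 484.17 kPa.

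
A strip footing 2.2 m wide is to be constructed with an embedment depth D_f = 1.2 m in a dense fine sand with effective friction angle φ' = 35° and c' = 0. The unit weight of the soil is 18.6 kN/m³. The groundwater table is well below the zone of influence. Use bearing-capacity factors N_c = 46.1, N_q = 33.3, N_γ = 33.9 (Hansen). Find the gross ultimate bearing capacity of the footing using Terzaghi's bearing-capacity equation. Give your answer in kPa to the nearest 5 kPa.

q_ult ≈ 1435 kPa

q = γ·D_f = 18.6 × 1.2 = 22.32 kPa.
q·N_q = 22.32 × 33.3 = 743.26 kPa
0.5·γ·B·N_γ = 0.5 × 18.6 × 2.2 × 33.9 = 693.59 kPa
q_ult = 743.26 + 693.59 = 1436.9 kPa.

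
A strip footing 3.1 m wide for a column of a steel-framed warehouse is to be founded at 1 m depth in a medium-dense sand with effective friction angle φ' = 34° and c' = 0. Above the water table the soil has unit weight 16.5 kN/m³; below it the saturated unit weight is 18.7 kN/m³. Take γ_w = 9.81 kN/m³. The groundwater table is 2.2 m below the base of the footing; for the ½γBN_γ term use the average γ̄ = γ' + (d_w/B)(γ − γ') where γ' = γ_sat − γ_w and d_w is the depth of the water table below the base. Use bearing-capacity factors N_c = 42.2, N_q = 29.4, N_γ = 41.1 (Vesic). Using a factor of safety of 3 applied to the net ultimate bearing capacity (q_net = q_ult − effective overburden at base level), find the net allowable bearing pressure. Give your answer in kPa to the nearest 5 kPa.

q = γ·D_f = 16.5 × 1 = 16.5 kPa.
γ' = 8.89 kN/m³; averaging over the depth B below the base, γ̄ = γ' + (d_w/B)(γ − γ') = 14.291 kN/m³.
q·N_q = 16.5 × 29.4 = 485.1 kPa
0.5·γ·B·N_γ = 0.5 × 14.291 × 3.1 × 41.1 = 910.39 kPa
q_ult = 485.1 + 910.39 = 1395.5 kPa.
Net ultimate: q_net = 1395.5 − 16.5 = 1379 kPa.
q_all(net) = 1379 / 3 = 459.66 kPa.

q_all(net) ≈ 460 kPa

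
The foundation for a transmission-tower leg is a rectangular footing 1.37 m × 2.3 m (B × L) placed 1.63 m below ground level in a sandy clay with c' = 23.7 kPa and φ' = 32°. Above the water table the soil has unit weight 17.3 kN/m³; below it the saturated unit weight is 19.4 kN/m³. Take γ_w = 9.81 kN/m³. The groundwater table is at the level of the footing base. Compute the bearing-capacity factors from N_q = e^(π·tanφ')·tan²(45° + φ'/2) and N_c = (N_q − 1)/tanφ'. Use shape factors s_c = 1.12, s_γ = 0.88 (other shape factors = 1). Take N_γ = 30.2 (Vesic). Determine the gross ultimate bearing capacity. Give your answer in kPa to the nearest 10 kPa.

tan32° = 0.6249, so N_q = e^(π×0.6249)·tan²(61°) = 7.121 × 3.255 = 23.18.
N_c = (23.18 − 1)/tan32° = 35.49.
Effective surcharge at the founding depth q = γ·D_f = 17.3 × 1.63 = 28.199 kPa.
The water table coincides with the base, so in the self-weight term γ → γ' = 9.59 kN/m³.
q_ult = c·N_c·s_c + q·N_q + 0.5·γ·B·N_γ·s_γ
     = 23.7 × 35.49 × 1.12 + 28.199 × 23.177 + 0.5 × 9.59 × 1.37 × 30.2 × 0.88
     = 942.05 + 653.56 + 174.58 = 1770.2 kPa.

q_ult ≈ 1770 kPa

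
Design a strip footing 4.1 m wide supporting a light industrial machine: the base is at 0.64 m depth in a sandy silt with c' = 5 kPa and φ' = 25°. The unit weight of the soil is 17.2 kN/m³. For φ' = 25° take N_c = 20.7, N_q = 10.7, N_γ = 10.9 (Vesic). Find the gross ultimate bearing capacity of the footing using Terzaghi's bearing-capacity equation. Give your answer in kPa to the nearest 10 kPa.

q = γ·D_f = 17.2 × 0.64 = 11.008 kPa.
c·N_c = 5 × 20.7 = 103.5 kPa
q·N_q = 11.008 × 10.7 = 117.79 kPa
0.5·γ·B·N_γ = 0.5 × 17.2 × 4.1 × 10.9 = 384.33 kPa
q_ult = 103.5 + 117.79 + 384.33 = 605.62 kPa.

q_ult ≈ 610 kPa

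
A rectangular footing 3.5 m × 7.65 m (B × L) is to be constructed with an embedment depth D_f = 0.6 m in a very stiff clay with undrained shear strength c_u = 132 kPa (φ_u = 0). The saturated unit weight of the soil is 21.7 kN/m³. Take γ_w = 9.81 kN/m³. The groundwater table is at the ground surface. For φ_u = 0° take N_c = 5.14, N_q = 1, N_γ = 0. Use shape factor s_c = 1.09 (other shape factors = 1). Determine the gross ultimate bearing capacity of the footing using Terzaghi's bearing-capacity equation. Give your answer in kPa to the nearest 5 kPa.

Water table at ground surface, so effective unit weight γ' = 21.7 − 9.81 = 11.89 kN/m³ is used throughout; overburden q = 11.89 × 0.6 = 7.134 kPa.
Cohesion term c·N_c·s_c = 132 × 5.14 × 1.09 = 739.54 kPa; surcharge term q·N_q = 7.134 × 1 = 7.134 kPa.
q_ult = 739.54 + 7.134 = 746.68 kPa.

q_ult ≈ 745 kPa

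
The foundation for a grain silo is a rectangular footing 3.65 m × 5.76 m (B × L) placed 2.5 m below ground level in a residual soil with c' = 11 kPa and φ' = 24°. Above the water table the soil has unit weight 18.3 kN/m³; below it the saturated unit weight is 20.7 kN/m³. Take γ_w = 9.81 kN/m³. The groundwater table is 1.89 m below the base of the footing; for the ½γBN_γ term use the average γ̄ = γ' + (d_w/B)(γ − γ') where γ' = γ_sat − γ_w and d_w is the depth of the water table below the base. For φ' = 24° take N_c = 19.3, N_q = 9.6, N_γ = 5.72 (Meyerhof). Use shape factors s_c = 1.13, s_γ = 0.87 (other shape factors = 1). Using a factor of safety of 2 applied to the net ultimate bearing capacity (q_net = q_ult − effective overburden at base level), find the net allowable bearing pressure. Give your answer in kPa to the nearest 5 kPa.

q_all(net) ≈ 385 kPa

q = γ·D_f = 18.3 × 2.5 = 45.75 kPa.
γ' = 10.89 kN/m³; averaging over the depth B below the base, γ̄ = γ' + (d_w/B)(γ − γ') = 14.727 kN/m³.
c·N_c·s_c = 11 × 19.3 × 1.13 = 239.9 kPa
q·N_q = 45.75 × 9.6 = 439.2 kPa
0.5·γ·B·N_γ·s_γ = 0.5 × 14.727 × 3.65 × 5.72 × 0.87 = 133.75 kPa
q_ult = 239.9 + 439.2 + 133.75 = 812.85 kPa.
Net ultimate: q_net = 812.85 − 45.75 = 767.1 kPa.
q_all(net) = 767.1 / 2 = 383.55 kPa.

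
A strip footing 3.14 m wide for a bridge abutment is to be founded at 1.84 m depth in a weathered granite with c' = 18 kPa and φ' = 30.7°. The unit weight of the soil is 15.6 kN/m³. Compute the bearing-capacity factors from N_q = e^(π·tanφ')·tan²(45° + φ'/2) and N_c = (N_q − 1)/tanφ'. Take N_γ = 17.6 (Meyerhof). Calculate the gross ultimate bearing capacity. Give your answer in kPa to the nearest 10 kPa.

q_ult ≈ 1580 kPa

tan30.7° = 0.5938, so N_q = e^(π×0.5938)·tan²(60.35°) = 6.458 × 3.086 = 19.93.
N_c = (19.93 − 1)/tan30.7° = 31.88.
Effective surcharge at the founding depth q = γ·D_f = 15.6 × 1.84 = 28.704 kPa.
q_ult = c·N_c + q·N_q + 0.5·γ·B·N_γ
     = 18 × 31.883 + 28.704 × 19.931 + 0.5 × 15.6 × 3.14 × 17.6
     = 573.9 + 572.1 + 431.06 = 1577.1 kPa.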